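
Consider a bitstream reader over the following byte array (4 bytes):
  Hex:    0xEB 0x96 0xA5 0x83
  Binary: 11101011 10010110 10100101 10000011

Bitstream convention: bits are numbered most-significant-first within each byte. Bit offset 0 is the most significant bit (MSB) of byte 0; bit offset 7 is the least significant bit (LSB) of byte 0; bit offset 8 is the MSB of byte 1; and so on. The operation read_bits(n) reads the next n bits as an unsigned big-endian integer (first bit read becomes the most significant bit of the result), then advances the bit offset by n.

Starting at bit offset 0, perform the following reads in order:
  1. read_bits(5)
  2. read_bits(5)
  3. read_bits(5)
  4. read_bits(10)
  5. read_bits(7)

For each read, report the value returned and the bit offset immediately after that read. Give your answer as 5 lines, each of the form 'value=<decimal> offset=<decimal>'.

Read 1: bits[0:5] width=5 -> value=29 (bin 11101); offset now 5 = byte 0 bit 5; 27 bits remain
Read 2: bits[5:10] width=5 -> value=14 (bin 01110); offset now 10 = byte 1 bit 2; 22 bits remain
Read 3: bits[10:15] width=5 -> value=11 (bin 01011); offset now 15 = byte 1 bit 7; 17 bits remain
Read 4: bits[15:25] width=10 -> value=331 (bin 0101001011); offset now 25 = byte 3 bit 1; 7 bits remain
Read 5: bits[25:32] width=7 -> value=3 (bin 0000011); offset now 32 = byte 4 bit 0; 0 bits remain

Answer: value=29 offset=5
value=14 offset=10
value=11 offset=15
value=331 offset=25
value=3 offset=32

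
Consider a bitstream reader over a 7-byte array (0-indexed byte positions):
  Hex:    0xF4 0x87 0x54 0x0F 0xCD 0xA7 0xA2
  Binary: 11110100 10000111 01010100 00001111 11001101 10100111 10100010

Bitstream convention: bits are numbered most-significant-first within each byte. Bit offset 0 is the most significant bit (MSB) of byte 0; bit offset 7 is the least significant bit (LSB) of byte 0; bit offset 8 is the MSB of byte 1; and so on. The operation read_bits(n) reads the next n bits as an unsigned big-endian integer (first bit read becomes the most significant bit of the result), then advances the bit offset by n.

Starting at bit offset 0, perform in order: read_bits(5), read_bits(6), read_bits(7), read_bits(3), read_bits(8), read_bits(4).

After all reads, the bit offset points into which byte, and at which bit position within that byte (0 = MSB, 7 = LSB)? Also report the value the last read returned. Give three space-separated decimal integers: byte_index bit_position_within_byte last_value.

Read 1: bits[0:5] width=5 -> value=30 (bin 11110); offset now 5 = byte 0 bit 5; 51 bits remain
Read 2: bits[5:11] width=6 -> value=36 (bin 100100); offset now 11 = byte 1 bit 3; 45 bits remain
Read 3: bits[11:18] width=7 -> value=29 (bin 0011101); offset now 18 = byte 2 bit 2; 38 bits remain
Read 4: bits[18:21] width=3 -> value=2 (bin 010); offset now 21 = byte 2 bit 5; 35 bits remain
Read 5: bits[21:29] width=8 -> value=129 (bin 10000001); offset now 29 = byte 3 bit 5; 27 bits remain
Read 6: bits[29:33] width=4 -> value=15 (bin 1111); offset now 33 = byte 4 bit 1; 23 bits remain

Answer: 4 1 15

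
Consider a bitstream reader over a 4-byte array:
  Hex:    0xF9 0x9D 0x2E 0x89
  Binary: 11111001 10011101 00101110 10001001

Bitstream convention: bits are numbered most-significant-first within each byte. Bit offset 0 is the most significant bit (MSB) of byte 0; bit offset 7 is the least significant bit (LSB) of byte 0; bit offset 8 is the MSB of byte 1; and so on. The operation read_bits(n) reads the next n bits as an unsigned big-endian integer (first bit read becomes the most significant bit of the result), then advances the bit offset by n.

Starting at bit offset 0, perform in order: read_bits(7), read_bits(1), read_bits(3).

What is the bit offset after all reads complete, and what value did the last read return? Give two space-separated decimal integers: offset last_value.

Answer: 11 4

Derivation:
Read 1: bits[0:7] width=7 -> value=124 (bin 1111100); offset now 7 = byte 0 bit 7; 25 bits remain
Read 2: bits[7:8] width=1 -> value=1 (bin 1); offset now 8 = byte 1 bit 0; 24 bits remain
Read 3: bits[8:11] width=3 -> value=4 (bin 100); offset now 11 = byte 1 bit 3; 21 bits remain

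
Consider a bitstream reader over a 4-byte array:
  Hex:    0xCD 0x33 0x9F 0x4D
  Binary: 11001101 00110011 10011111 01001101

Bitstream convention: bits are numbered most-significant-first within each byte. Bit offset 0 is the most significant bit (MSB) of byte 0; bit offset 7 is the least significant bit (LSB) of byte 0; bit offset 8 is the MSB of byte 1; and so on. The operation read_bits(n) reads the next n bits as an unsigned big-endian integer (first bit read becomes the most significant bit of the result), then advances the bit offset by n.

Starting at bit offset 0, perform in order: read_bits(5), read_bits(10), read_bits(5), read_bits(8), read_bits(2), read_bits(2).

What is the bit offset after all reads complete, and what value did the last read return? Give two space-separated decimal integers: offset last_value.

Answer: 32 1

Derivation:
Read 1: bits[0:5] width=5 -> value=25 (bin 11001); offset now 5 = byte 0 bit 5; 27 bits remain
Read 2: bits[5:15] width=10 -> value=665 (bin 1010011001); offset now 15 = byte 1 bit 7; 17 bits remain
Read 3: bits[15:20] width=5 -> value=25 (bin 11001); offset now 20 = byte 2 bit 4; 12 bits remain
Read 4: bits[20:28] width=8 -> value=244 (bin 11110100); offset now 28 = byte 3 bit 4; 4 bits remain
Read 5: bits[28:30] width=2 -> value=3 (bin 11); offset now 30 = byte 3 bit 6; 2 bits remain
Read 6: bits[30:32] width=2 -> value=1 (bin 01); offset now 32 = byte 4 bit 0; 0 bits remain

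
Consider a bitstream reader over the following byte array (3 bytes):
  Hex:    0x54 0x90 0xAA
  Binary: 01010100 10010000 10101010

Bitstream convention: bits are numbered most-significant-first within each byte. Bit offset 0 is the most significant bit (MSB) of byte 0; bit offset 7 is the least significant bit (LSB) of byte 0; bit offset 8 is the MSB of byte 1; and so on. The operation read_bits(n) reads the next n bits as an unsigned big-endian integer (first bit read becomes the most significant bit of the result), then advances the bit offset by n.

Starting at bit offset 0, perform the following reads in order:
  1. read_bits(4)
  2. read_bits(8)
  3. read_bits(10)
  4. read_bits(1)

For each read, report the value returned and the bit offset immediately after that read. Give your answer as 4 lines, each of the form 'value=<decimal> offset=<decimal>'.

Read 1: bits[0:4] width=4 -> value=5 (bin 0101); offset now 4 = byte 0 bit 4; 20 bits remain
Read 2: bits[4:12] width=8 -> value=73 (bin 01001001); offset now 12 = byte 1 bit 4; 12 bits remain
Read 3: bits[12:22] width=10 -> value=42 (bin 0000101010); offset now 22 = byte 2 bit 6; 2 bits remain
Read 4: bits[22:23] width=1 -> value=1 (bin 1); offset now 23 = byte 2 bit 7; 1 bits remain

Answer: value=5 offset=4
value=73 offset=12
value=42 offset=22
value=1 offset=23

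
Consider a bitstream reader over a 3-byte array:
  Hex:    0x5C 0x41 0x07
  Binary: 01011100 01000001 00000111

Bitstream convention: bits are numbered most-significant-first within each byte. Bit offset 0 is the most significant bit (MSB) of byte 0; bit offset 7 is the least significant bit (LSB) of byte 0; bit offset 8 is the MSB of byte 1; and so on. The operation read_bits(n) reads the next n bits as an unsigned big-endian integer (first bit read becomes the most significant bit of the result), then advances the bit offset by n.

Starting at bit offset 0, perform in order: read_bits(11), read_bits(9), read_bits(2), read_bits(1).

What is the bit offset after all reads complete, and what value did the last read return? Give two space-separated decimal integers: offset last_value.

Answer: 23 1

Derivation:
Read 1: bits[0:11] width=11 -> value=738 (bin 01011100010); offset now 11 = byte 1 bit 3; 13 bits remain
Read 2: bits[11:20] width=9 -> value=16 (bin 000010000); offset now 20 = byte 2 bit 4; 4 bits remain
Read 3: bits[20:22] width=2 -> value=1 (bin 01); offset now 22 = byte 2 bit 6; 2 bits remain
Read 4: bits[22:23] width=1 -> value=1 (bin 1); offset now 23 = byte 2 bit 7; 1 bits remain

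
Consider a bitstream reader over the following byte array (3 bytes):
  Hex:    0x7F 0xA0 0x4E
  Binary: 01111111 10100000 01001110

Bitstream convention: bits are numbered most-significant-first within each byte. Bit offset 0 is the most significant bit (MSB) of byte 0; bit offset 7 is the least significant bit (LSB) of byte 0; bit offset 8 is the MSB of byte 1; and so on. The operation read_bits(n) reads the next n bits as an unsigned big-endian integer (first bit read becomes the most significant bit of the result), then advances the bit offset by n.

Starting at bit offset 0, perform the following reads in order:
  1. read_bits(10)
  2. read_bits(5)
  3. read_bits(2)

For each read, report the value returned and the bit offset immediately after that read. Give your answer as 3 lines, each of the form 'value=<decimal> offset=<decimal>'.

Answer: value=510 offset=10
value=16 offset=15
value=0 offset=17

Derivation:
Read 1: bits[0:10] width=10 -> value=510 (bin 0111111110); offset now 10 = byte 1 bit 2; 14 bits remain
Read 2: bits[10:15] width=5 -> value=16 (bin 10000); offset now 15 = byte 1 bit 7; 9 bits remain
Read 3: bits[15:17] width=2 -> value=0 (bin 00); offset now 17 = byte 2 bit 1; 7 bits remain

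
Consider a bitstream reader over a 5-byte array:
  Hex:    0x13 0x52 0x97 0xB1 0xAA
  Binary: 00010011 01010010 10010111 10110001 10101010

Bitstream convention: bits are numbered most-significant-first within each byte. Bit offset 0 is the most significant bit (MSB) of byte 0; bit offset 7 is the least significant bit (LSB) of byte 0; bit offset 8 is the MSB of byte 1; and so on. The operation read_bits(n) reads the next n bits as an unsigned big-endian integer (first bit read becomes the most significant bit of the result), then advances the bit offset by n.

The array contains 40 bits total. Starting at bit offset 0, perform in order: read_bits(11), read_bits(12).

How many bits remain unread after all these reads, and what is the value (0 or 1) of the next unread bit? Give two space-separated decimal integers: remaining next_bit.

Read 1: bits[0:11] width=11 -> value=154 (bin 00010011010); offset now 11 = byte 1 bit 3; 29 bits remain
Read 2: bits[11:23] width=12 -> value=2379 (bin 100101001011); offset now 23 = byte 2 bit 7; 17 bits remain

Answer: 17 1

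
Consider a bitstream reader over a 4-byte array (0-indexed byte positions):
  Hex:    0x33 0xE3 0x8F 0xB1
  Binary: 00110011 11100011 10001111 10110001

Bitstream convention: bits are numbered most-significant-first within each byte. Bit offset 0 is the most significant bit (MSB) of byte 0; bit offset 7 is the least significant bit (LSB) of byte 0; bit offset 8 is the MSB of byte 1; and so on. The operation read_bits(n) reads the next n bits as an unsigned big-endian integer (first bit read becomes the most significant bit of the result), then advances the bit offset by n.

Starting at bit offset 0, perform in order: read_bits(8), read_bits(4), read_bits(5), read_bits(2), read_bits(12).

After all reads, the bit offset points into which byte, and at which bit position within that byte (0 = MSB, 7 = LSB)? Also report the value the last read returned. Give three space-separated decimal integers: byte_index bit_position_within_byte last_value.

Answer: 3 7 2008

Derivation:
Read 1: bits[0:8] width=8 -> value=51 (bin 00110011); offset now 8 = byte 1 bit 0; 24 bits remain
Read 2: bits[8:12] width=4 -> value=14 (bin 1110); offset now 12 = byte 1 bit 4; 20 bits remain
Read 3: bits[12:17] width=5 -> value=7 (bin 00111); offset now 17 = byte 2 bit 1; 15 bits remain
Read 4: bits[17:19] width=2 -> value=0 (bin 00); offset now 19 = byte 2 bit 3; 13 bits remain
Read 5: bits[19:31] width=12 -> value=2008 (bin 011111011000); offset now 31 = byte 3 bit 7; 1 bits remain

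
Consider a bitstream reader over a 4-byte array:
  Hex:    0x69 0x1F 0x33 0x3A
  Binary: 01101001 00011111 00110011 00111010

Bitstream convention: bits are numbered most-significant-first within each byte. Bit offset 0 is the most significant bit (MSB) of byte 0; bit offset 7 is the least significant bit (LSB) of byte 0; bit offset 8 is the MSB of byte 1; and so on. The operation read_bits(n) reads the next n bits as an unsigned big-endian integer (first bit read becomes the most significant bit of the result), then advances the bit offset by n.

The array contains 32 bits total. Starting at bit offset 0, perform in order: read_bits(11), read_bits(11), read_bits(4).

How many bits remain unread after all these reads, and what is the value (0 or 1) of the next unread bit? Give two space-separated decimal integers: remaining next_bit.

Read 1: bits[0:11] width=11 -> value=840 (bin 01101001000); offset now 11 = byte 1 bit 3; 21 bits remain
Read 2: bits[11:22] width=11 -> value=1996 (bin 11111001100); offset now 22 = byte 2 bit 6; 10 bits remain
Read 3: bits[22:26] width=4 -> value=12 (bin 1100); offset now 26 = byte 3 bit 2; 6 bits remain

Answer: 6 1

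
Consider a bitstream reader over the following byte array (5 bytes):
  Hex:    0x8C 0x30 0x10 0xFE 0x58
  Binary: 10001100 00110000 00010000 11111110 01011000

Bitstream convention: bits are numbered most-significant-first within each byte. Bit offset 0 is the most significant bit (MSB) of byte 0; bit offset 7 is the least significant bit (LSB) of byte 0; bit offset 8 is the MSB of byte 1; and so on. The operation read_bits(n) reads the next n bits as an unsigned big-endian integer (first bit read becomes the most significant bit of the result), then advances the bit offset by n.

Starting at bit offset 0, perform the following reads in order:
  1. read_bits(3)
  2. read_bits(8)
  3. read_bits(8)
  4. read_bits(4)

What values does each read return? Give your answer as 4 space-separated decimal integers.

Answer: 4 97 128 8

Derivation:
Read 1: bits[0:3] width=3 -> value=4 (bin 100); offset now 3 = byte 0 bit 3; 37 bits remain
Read 2: bits[3:11] width=8 -> value=97 (bin 01100001); offset now 11 = byte 1 bit 3; 29 bits remain
Read 3: bits[11:19] width=8 -> value=128 (bin 10000000); offset now 19 = byte 2 bit 3; 21 bits remain
Read 4: bits[19:23] width=4 -> value=8 (bin 1000); offset now 23 = byte 2 bit 7; 17 bits remain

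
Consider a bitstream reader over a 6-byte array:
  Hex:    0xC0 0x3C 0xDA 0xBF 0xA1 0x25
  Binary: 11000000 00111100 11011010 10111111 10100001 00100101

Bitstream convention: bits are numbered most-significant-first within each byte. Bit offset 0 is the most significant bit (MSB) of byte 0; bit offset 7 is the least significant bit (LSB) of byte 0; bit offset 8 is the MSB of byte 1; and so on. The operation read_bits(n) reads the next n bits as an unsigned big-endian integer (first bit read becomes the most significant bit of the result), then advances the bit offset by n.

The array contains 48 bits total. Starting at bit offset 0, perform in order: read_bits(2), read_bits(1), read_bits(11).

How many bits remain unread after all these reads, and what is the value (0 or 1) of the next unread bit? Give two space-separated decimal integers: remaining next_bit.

Read 1: bits[0:2] width=2 -> value=3 (bin 11); offset now 2 = byte 0 bit 2; 46 bits remain
Read 2: bits[2:3] width=1 -> value=0 (bin 0); offset now 3 = byte 0 bit 3; 45 bits remain
Read 3: bits[3:14] width=11 -> value=15 (bin 00000001111); offset now 14 = byte 1 bit 6; 34 bits remain

Answer: 34 0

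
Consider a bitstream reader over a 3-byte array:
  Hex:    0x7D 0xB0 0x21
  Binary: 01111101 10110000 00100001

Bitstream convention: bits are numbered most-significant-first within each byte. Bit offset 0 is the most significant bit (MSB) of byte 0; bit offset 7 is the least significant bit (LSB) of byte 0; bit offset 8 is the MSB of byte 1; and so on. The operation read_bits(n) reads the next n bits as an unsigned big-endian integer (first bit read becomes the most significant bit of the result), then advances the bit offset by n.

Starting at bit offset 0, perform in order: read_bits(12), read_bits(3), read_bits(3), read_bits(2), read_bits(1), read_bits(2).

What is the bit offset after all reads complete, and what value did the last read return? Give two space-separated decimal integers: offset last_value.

Answer: 23 0

Derivation:
Read 1: bits[0:12] width=12 -> value=2011 (bin 011111011011); offset now 12 = byte 1 bit 4; 12 bits remain
Read 2: bits[12:15] width=3 -> value=0 (bin 000); offset now 15 = byte 1 bit 7; 9 bits remain
Read 3: bits[15:18] width=3 -> value=0 (bin 000); offset now 18 = byte 2 bit 2; 6 bits remain
Read 4: bits[18:20] width=2 -> value=2 (bin 10); offset now 20 = byte 2 bit 4; 4 bits remain
Read 5: bits[20:21] width=1 -> value=0 (bin 0); offset now 21 = byte 2 bit 5; 3 bits remain
Read 6: bits[21:23] width=2 -> value=0 (bin 00); offset now 23 = byte 2 bit 7; 1 bits remain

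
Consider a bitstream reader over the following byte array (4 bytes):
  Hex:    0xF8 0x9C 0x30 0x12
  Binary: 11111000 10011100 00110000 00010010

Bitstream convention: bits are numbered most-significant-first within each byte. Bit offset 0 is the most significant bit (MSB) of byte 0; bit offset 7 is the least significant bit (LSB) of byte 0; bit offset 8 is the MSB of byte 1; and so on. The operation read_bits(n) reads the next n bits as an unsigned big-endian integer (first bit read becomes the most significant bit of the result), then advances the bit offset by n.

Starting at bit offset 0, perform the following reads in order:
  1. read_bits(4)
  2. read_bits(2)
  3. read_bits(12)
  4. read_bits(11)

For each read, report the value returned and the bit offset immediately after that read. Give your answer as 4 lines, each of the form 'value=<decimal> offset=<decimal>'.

Read 1: bits[0:4] width=4 -> value=15 (bin 1111); offset now 4 = byte 0 bit 4; 28 bits remain
Read 2: bits[4:6] width=2 -> value=2 (bin 10); offset now 6 = byte 0 bit 6; 26 bits remain
Read 3: bits[6:18] width=12 -> value=624 (bin 001001110000); offset now 18 = byte 2 bit 2; 14 bits remain
Read 4: bits[18:29] width=11 -> value=1538 (bin 11000000010); offset now 29 = byte 3 bit 5; 3 bits remain

Answer: value=15 offset=4
value=2 offset=6
value=624 offset=18
value=1538 offset=29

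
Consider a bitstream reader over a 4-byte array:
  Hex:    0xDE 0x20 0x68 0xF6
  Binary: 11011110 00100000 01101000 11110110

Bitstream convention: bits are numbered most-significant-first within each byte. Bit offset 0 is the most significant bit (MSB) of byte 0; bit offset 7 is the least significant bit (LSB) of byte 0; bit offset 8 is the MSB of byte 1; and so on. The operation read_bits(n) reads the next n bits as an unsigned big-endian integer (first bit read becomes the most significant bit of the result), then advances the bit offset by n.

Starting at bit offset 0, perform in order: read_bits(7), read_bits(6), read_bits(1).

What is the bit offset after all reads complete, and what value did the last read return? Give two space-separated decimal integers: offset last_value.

Answer: 14 0

Derivation:
Read 1: bits[0:7] width=7 -> value=111 (bin 1101111); offset now 7 = byte 0 bit 7; 25 bits remain
Read 2: bits[7:13] width=6 -> value=4 (bin 000100); offset now 13 = byte 1 bit 5; 19 bits remain
Read 3: bits[13:14] width=1 -> value=0 (bin 0); offset now 14 = byte 1 bit 6; 18 bits remain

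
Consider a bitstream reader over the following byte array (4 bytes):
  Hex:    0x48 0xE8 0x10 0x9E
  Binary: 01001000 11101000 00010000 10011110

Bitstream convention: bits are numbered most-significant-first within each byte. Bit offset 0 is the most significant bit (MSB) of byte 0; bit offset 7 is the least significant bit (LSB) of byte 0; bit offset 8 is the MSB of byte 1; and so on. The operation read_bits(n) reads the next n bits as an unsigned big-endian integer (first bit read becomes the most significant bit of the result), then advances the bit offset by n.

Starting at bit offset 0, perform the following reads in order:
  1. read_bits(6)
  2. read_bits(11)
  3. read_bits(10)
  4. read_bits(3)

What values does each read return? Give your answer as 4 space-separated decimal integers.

Answer: 18 464 132 7

Derivation:
Read 1: bits[0:6] width=6 -> value=18 (bin 010010); offset now 6 = byte 0 bit 6; 26 bits remain
Read 2: bits[6:17] width=11 -> value=464 (bin 00111010000); offset now 17 = byte 2 bit 1; 15 bits remain
Read 3: bits[17:27] width=10 -> value=132 (bin 0010000100); offset now 27 = byte 3 bit 3; 5 bits remain
Read 4: bits[27:30] width=3 -> value=7 (bin 111); offset now 30 = byte 3 bit 6; 2 bits remain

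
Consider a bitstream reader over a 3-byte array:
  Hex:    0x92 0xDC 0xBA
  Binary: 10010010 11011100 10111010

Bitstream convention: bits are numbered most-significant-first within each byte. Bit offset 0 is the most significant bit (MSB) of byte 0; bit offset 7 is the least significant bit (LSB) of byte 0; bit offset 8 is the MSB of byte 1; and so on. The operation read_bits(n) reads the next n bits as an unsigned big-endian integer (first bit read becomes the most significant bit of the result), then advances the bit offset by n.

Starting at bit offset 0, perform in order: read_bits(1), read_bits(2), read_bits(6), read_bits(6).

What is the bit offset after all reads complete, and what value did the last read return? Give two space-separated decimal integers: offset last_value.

Read 1: bits[0:1] width=1 -> value=1 (bin 1); offset now 1 = byte 0 bit 1; 23 bits remain
Read 2: bits[1:3] width=2 -> value=0 (bin 00); offset now 3 = byte 0 bit 3; 21 bits remain
Read 3: bits[3:9] width=6 -> value=37 (bin 100101); offset now 9 = byte 1 bit 1; 15 bits remain
Read 4: bits[9:15] width=6 -> value=46 (bin 101110); offset now 15 = byte 1 bit 7; 9 bits remain

Answer: 15 46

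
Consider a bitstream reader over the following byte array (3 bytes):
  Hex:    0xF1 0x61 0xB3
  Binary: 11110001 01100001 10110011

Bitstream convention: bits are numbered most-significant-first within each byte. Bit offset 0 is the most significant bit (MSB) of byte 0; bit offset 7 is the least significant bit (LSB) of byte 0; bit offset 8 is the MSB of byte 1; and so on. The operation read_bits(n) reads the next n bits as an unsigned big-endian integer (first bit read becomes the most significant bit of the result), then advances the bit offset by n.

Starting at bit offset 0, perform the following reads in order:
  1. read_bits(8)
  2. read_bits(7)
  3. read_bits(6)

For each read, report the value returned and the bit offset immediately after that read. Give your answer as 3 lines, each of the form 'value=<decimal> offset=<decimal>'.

Read 1: bits[0:8] width=8 -> value=241 (bin 11110001); offset now 8 = byte 1 bit 0; 16 bits remain
Read 2: bits[8:15] width=7 -> value=48 (bin 0110000); offset now 15 = byte 1 bit 7; 9 bits remain
Read 3: bits[15:21] width=6 -> value=54 (bin 110110); offset now 21 = byte 2 bit 5; 3 bits remain

Answer: value=241 offset=8
value=48 offset=15
value=54 offset=21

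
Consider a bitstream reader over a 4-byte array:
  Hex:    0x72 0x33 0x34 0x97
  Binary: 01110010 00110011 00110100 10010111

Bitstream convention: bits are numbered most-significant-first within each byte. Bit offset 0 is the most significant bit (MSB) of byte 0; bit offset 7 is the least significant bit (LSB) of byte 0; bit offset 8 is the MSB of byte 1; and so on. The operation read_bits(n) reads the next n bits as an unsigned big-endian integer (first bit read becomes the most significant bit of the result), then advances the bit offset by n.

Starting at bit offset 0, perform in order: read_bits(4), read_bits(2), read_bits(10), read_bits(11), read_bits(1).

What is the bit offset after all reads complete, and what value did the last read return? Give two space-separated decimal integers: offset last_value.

Answer: 28 1

Derivation:
Read 1: bits[0:4] width=4 -> value=7 (bin 0111); offset now 4 = byte 0 bit 4; 28 bits remain
Read 2: bits[4:6] width=2 -> value=0 (bin 00); offset now 6 = byte 0 bit 6; 26 bits remain
Read 3: bits[6:16] width=10 -> value=563 (bin 1000110011); offset now 16 = byte 2 bit 0; 16 bits remain
Read 4: bits[16:27] width=11 -> value=420 (bin 00110100100); offset now 27 = byte 3 bit 3; 5 bits remain
Read 5: bits[27:28] width=1 -> value=1 (bin 1); offset now 28 = byte 3 bit 4; 4 bits remain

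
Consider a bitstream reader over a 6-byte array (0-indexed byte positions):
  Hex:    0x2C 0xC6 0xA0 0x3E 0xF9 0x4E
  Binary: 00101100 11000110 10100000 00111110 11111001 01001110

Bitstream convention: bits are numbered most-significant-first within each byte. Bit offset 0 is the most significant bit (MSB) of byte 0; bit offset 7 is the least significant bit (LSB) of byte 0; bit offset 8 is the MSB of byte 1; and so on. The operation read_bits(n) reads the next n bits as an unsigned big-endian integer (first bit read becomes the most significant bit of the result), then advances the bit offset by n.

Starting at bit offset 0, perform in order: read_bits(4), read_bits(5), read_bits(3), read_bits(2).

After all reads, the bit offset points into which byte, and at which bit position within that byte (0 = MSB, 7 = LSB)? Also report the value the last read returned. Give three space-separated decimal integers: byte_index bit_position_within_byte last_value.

Read 1: bits[0:4] width=4 -> value=2 (bin 0010); offset now 4 = byte 0 bit 4; 44 bits remain
Read 2: bits[4:9] width=5 -> value=25 (bin 11001); offset now 9 = byte 1 bit 1; 39 bits remain
Read 3: bits[9:12] width=3 -> value=4 (bin 100); offset now 12 = byte 1 bit 4; 36 bits remain
Read 4: bits[12:14] width=2 -> value=1 (bin 01); offset now 14 = byte 1 bit 6; 34 bits remain

Answer: 1 6 1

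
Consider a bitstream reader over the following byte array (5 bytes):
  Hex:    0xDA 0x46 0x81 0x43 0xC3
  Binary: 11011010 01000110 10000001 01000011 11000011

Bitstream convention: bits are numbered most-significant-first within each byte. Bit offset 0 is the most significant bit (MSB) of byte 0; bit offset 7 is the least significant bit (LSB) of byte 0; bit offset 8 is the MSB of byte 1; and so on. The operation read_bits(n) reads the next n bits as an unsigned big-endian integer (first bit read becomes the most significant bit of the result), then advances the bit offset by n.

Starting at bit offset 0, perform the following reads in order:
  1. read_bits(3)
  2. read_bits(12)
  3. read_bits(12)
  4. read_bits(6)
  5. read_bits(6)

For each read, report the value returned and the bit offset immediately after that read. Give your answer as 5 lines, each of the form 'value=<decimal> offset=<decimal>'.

Read 1: bits[0:3] width=3 -> value=6 (bin 110); offset now 3 = byte 0 bit 3; 37 bits remain
Read 2: bits[3:15] width=12 -> value=3363 (bin 110100100011); offset now 15 = byte 1 bit 7; 25 bits remain
Read 3: bits[15:27] width=12 -> value=1034 (bin 010000001010); offset now 27 = byte 3 bit 3; 13 bits remain
Read 4: bits[27:33] width=6 -> value=7 (bin 000111); offset now 33 = byte 4 bit 1; 7 bits remain
Read 5: bits[33:39] width=6 -> value=33 (bin 100001); offset now 39 = byte 4 bit 7; 1 bits remain

Answer: value=6 offset=3
value=3363 offset=15
value=1034 offset=27
value=7 offset=33
value=33 offset=39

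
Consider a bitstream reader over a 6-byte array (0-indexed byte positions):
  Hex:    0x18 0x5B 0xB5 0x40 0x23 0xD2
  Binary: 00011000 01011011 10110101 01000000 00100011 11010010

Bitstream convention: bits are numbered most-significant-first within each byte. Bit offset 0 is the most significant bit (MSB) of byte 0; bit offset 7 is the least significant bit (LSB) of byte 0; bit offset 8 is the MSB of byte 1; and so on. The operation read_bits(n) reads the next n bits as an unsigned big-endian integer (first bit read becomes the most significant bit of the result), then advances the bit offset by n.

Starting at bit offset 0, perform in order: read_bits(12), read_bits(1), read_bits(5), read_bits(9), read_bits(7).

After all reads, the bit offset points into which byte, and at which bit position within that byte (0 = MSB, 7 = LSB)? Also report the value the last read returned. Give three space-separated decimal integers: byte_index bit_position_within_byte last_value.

Answer: 4 2 0

Derivation:
Read 1: bits[0:12] width=12 -> value=389 (bin 000110000101); offset now 12 = byte 1 bit 4; 36 bits remain
Read 2: bits[12:13] width=1 -> value=1 (bin 1); offset now 13 = byte 1 bit 5; 35 bits remain
Read 3: bits[13:18] width=5 -> value=14 (bin 01110); offset now 18 = byte 2 bit 2; 30 bits remain
Read 4: bits[18:27] width=9 -> value=426 (bin 110101010); offset now 27 = byte 3 bit 3; 21 bits remain
Read 5: bits[27:34] width=7 -> value=0 (bin 0000000); offset now 34 = byte 4 bit 2; 14 bits remain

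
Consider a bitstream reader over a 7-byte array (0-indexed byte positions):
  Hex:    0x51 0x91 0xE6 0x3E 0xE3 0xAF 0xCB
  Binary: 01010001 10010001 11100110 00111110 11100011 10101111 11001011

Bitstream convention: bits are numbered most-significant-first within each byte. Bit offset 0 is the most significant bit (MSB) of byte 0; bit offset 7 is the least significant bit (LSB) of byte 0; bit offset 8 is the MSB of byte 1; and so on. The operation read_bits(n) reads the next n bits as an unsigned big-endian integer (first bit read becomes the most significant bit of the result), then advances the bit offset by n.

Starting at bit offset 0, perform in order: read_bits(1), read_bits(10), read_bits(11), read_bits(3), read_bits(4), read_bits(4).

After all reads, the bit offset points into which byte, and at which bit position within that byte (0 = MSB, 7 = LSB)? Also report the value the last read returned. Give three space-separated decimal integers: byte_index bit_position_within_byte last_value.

Read 1: bits[0:1] width=1 -> value=0 (bin 0); offset now 1 = byte 0 bit 1; 55 bits remain
Read 2: bits[1:11] width=10 -> value=652 (bin 1010001100); offset now 11 = byte 1 bit 3; 45 bits remain
Read 3: bits[11:22] width=11 -> value=1145 (bin 10001111001); offset now 22 = byte 2 bit 6; 34 bits remain
Read 4: bits[22:25] width=3 -> value=4 (bin 100); offset now 25 = byte 3 bit 1; 31 bits remain
Read 5: bits[25:29] width=4 -> value=7 (bin 0111); offset now 29 = byte 3 bit 5; 27 bits remain
Read 6: bits[29:33] width=4 -> value=13 (bin 1101); offset now 33 = byte 4 bit 1; 23 bits remain

Answer: 4 1 13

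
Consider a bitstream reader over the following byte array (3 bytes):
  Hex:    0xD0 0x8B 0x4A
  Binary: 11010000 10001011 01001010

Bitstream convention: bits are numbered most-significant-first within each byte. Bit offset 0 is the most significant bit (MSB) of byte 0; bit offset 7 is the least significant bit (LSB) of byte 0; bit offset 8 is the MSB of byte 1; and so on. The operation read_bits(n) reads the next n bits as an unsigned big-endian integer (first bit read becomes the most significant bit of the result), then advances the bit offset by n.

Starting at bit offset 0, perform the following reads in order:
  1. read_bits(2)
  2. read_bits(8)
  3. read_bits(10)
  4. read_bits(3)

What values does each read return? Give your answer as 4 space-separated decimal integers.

Read 1: bits[0:2] width=2 -> value=3 (bin 11); offset now 2 = byte 0 bit 2; 22 bits remain
Read 2: bits[2:10] width=8 -> value=66 (bin 01000010); offset now 10 = byte 1 bit 2; 14 bits remain
Read 3: bits[10:20] width=10 -> value=180 (bin 0010110100); offset now 20 = byte 2 bit 4; 4 bits remain
Read 4: bits[20:23] width=3 -> value=5 (bin 101); offset now 23 = byte 2 bit 7; 1 bits remain

Answer: 3 66 180 5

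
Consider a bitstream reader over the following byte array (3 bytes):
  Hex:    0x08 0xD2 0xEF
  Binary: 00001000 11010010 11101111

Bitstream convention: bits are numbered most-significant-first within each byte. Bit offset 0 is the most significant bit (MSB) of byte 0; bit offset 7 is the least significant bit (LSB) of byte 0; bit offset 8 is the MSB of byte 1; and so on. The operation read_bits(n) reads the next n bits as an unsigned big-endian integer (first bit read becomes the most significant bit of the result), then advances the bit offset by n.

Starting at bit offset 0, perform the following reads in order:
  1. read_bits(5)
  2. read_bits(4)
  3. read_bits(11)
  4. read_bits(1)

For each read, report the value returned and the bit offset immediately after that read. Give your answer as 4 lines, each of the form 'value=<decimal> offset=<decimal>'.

Read 1: bits[0:5] width=5 -> value=1 (bin 00001); offset now 5 = byte 0 bit 5; 19 bits remain
Read 2: bits[5:9] width=4 -> value=1 (bin 0001); offset now 9 = byte 1 bit 1; 15 bits remain
Read 3: bits[9:20] width=11 -> value=1326 (bin 10100101110); offset now 20 = byte 2 bit 4; 4 bits remain
Read 4: bits[20:21] width=1 -> value=1 (bin 1); offset now 21 = byte 2 bit 5; 3 bits remain

Answer: value=1 offset=5
value=1 offset=9
value=1326 offset=20
value=1 offset=21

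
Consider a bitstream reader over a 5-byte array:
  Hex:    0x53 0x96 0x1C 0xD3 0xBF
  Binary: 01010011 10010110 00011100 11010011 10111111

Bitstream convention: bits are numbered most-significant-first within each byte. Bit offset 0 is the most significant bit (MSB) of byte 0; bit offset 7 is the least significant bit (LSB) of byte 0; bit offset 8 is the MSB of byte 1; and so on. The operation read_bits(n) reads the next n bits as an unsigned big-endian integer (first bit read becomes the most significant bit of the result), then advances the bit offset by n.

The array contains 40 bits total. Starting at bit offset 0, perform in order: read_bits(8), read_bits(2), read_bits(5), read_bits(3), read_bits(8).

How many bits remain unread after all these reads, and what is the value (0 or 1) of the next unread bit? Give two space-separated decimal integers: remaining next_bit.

Answer: 14 0

Derivation:
Read 1: bits[0:8] width=8 -> value=83 (bin 01010011); offset now 8 = byte 1 bit 0; 32 bits remain
Read 2: bits[8:10] width=2 -> value=2 (bin 10); offset now 10 = byte 1 bit 2; 30 bits remain
Read 3: bits[10:15] width=5 -> value=11 (bin 01011); offset now 15 = byte 1 bit 7; 25 bits remain
Read 4: bits[15:18] width=3 -> value=0 (bin 000); offset now 18 = byte 2 bit 2; 22 bits remain
Read 5: bits[18:26] width=8 -> value=115 (bin 01110011); offset now 26 = byte 3 bit 2; 14 bits remain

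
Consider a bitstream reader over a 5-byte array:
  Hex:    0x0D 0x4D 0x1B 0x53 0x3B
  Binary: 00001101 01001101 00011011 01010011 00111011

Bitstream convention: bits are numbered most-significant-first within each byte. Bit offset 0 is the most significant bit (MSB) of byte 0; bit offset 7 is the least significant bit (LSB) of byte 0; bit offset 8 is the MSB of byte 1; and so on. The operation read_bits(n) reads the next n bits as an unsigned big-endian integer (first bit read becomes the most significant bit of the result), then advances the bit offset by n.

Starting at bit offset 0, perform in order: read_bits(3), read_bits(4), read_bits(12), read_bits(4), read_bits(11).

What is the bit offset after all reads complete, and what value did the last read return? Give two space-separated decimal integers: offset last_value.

Read 1: bits[0:3] width=3 -> value=0 (bin 000); offset now 3 = byte 0 bit 3; 37 bits remain
Read 2: bits[3:7] width=4 -> value=6 (bin 0110); offset now 7 = byte 0 bit 7; 33 bits remain
Read 3: bits[7:19] width=12 -> value=2664 (bin 101001101000); offset now 19 = byte 2 bit 3; 21 bits remain
Read 4: bits[19:23] width=4 -> value=13 (bin 1101); offset now 23 = byte 2 bit 7; 17 bits remain
Read 5: bits[23:34] width=11 -> value=1356 (bin 10101001100); offset now 34 = byte 4 bit 2; 6 bits remain

Answer: 34 1356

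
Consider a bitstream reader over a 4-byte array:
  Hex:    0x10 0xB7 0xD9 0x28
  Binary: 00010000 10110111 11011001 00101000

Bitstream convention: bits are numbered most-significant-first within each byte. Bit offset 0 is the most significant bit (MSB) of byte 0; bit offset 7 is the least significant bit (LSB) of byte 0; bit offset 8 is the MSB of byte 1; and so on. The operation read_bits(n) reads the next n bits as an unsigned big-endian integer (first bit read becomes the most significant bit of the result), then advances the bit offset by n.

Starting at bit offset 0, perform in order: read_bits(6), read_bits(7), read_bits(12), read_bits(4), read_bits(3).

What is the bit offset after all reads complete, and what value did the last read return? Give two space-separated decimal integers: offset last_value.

Answer: 32 0

Derivation:
Read 1: bits[0:6] width=6 -> value=4 (bin 000100); offset now 6 = byte 0 bit 6; 26 bits remain
Read 2: bits[6:13] width=7 -> value=22 (bin 0010110); offset now 13 = byte 1 bit 5; 19 bits remain
Read 3: bits[13:25] width=12 -> value=4018 (bin 111110110010); offset now 25 = byte 3 bit 1; 7 bits remain
Read 4: bits[25:29] width=4 -> value=5 (bin 0101); offset now 29 = byte 3 bit 5; 3 bits remain
Read 5: bits[29:32] width=3 -> value=0 (bin 000); offset now 32 = byte 4 bit 0; 0 bits remain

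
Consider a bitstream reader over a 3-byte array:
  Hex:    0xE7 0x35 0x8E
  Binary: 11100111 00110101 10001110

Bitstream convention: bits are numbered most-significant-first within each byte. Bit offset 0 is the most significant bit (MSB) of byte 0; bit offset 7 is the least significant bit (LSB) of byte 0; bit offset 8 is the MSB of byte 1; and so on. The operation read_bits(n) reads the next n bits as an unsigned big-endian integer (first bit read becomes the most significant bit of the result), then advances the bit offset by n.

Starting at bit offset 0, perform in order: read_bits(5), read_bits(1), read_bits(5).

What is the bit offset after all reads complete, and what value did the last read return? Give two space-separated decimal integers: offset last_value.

Read 1: bits[0:5] width=5 -> value=28 (bin 11100); offset now 5 = byte 0 bit 5; 19 bits remain
Read 2: bits[5:6] width=1 -> value=1 (bin 1); offset now 6 = byte 0 bit 6; 18 bits remain
Read 3: bits[6:11] width=5 -> value=25 (bin 11001); offset now 11 = byte 1 bit 3; 13 bits remain

Answer: 11 25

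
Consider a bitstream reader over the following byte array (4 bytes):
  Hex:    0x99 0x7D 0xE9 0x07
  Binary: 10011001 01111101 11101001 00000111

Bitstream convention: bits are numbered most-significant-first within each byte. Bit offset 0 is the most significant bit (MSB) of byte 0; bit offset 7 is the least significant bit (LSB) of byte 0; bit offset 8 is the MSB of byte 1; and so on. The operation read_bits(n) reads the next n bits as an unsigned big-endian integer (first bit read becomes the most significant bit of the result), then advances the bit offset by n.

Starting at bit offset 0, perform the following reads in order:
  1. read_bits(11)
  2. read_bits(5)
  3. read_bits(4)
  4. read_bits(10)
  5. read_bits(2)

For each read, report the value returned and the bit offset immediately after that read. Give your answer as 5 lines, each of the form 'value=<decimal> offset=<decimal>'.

Answer: value=1227 offset=11
value=29 offset=16
value=14 offset=20
value=577 offset=30
value=3 offset=32

Derivation:
Read 1: bits[0:11] width=11 -> value=1227 (bin 10011001011); offset now 11 = byte 1 bit 3; 21 bits remain
Read 2: bits[11:16] width=5 -> value=29 (bin 11101); offset now 16 = byte 2 bit 0; 16 bits remain
Read 3: bits[16:20] width=4 -> value=14 (bin 1110); offset now 20 = byte 2 bit 4; 12 bits remain
Read 4: bits[20:30] width=10 -> value=577 (bin 1001000001); offset now 30 = byte 3 bit 6; 2 bits remain
Read 5: bits[30:32] width=2 -> value=3 (bin 11); offset now 32 = byte 4 bit 0; 0 bits remain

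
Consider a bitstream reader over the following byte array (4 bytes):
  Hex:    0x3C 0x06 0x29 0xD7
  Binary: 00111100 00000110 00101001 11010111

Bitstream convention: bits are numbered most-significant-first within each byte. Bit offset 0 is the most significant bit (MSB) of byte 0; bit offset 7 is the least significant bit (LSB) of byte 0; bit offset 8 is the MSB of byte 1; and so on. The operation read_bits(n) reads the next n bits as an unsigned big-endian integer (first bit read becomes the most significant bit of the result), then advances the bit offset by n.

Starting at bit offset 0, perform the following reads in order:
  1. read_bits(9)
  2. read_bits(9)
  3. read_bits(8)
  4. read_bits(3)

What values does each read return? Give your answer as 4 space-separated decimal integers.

Read 1: bits[0:9] width=9 -> value=120 (bin 001111000); offset now 9 = byte 1 bit 1; 23 bits remain
Read 2: bits[9:18] width=9 -> value=24 (bin 000011000); offset now 18 = byte 2 bit 2; 14 bits remain
Read 3: bits[18:26] width=8 -> value=167 (bin 10100111); offset now 26 = byte 3 bit 2; 6 bits remain
Read 4: bits[26:29] width=3 -> value=2 (bin 010); offset now 29 = byte 3 bit 5; 3 bits remain

Answer: 120 24 167 2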